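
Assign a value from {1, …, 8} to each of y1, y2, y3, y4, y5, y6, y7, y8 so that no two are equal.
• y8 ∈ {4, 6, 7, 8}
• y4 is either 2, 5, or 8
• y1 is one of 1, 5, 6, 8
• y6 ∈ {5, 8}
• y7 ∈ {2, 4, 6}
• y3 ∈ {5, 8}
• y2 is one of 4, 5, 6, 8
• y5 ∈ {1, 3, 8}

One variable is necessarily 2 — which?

The 8 variables together cover exactly {1, 2, 3, 4, 5, 6, 7, 8} — 8 values for 8 variables — and 3 appears only in y5's list, so y5 = 3.
Among the 7 still-open variables, 1 fits only y1 (and all 7 values in {1, 2, 4, 5, 6, 7, 8} must be used), so y1 = 1.
Among the 6 still-open variables, 7 fits only y8 (and all 6 values in {2, 4, 5, 6, 7, 8} must be used), so y8 = 7.
y3 and y6 share exactly the 2 values {5, 8}; by pigeonhole those values go to them, so strike 5, 8 from y2, y4.

y4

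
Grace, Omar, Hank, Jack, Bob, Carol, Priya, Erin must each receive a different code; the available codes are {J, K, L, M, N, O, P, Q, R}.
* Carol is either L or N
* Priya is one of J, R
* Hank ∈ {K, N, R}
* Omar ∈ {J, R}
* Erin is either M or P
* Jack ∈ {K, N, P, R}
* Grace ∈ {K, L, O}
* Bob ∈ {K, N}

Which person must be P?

Jack

Among the 8 variables, M fits only Erin (and all 8 values in {J, K, L, M, N, O, P, R} must be used), so Erin = M.
Among the 7 still-open variables, O fits only Grace (and all 7 values in {J, K, L, N, O, P, R} must be used), so Grace = O.
Among the 6 still-open variables, L fits only Carol (and all 6 values in {J, K, L, N, P, R} must be used), so Carol = L.
The 5 still-open variables draw from only 5 values {J, K, N, P, R}, so each is used; only Jack can be P, hence Jack = P.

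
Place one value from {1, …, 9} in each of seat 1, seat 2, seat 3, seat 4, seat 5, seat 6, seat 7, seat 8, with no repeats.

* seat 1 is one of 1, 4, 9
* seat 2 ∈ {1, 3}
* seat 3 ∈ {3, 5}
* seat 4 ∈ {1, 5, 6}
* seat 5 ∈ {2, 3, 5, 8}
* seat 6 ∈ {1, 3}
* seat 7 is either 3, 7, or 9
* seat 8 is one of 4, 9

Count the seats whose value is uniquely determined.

3

The 2 variables seat 2 and seat 6 are confined to {1, 3}, which locks those values in; drop them from seat 1, seat 3, seat 4, seat 5, seat 7.
That leaves seat 3 = 5. So seat 4, seat 5 can't be 5.
seat 4's domain is down to {6}, so seat 4 = 6.
seat 1 and seat 8 share exactly the 2 values {4, 9}; by pigeonhole those values go to them, so strike 4, 9 from seat 7.
seat 7 has just one choice, so seat 7 = 7.
Determined: seat 3=5, seat 4=6, seat 7=7. The other seats each still have more than one consistent value. That makes 3.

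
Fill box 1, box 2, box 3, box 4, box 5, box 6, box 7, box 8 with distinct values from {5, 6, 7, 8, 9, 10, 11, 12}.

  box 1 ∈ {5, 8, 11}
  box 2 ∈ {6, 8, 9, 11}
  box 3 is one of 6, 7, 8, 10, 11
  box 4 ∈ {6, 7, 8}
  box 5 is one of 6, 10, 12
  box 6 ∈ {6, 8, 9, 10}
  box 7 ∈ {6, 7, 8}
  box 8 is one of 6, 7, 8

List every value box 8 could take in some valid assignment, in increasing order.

Among the 8 variables, 5 fits only box 1 (and all 8 values in {5, 6, 7, 8, 9, 10, 11, 12} must be used), so box 1 = 5.
The 7 still-open variables draw from only 7 values {6, 7, 8, 9, 10, 11, 12}, so each is used; only box 5 can be 12, hence box 5 = 12.
The 3 variables box 4, box 7, box 8 are confined to {6, 7, 8}, which locks those values in; drop them from box 2, box 3, box 6.
No further eliminations apply; box 8 can still be any of 6, 7, 8.

6, 7, 8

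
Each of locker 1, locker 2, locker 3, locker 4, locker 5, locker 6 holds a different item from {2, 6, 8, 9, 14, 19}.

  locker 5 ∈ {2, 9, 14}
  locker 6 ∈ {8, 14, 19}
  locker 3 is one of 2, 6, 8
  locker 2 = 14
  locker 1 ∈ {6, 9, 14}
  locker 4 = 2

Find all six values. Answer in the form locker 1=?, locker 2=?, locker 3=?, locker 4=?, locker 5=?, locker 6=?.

locker 1=6, locker 2=14, locker 3=8, locker 4=2, locker 5=9, locker 6=19

locker 2 must be 14 (only option left). Eliminate 14 elsewhere: locker 1, locker 5, locker 6.
That leaves locker 4 = 2. Remove 2 from locker 3, locker 5.
locker 5 has just one choice, so locker 5 = 9. Remove 9 from locker 1.
That leaves locker 1 = 6. Remove 6 from locker 3.
That leaves locker 3 = 8. Remove 8 from locker 6.
That leaves locker 6 = 19.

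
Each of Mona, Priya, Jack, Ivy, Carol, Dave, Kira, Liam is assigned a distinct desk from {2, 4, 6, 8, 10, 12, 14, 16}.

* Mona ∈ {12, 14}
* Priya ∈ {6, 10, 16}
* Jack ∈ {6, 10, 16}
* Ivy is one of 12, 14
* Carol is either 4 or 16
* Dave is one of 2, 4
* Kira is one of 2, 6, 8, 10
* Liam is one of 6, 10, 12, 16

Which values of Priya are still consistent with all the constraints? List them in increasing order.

6, 10, 16

The 8 variables together cover exactly {2, 4, 6, 8, 10, 12, 14, 16} — 8 values for 8 variables — and 8 appears only in Kira's list, so Kira = 8.
The 7 still-open variables together cover exactly {2, 4, 6, 10, 12, 14, 16} — 7 values for 7 variables — and 2 appears only in Dave's list, so Dave = 2.
The 6 still-open variables together cover exactly {4, 6, 10, 12, 14, 16} — 6 values for 6 variables — and 4 appears only in Carol's list, so Carol = 4.
Mona and Ivy between them cover only {12, 14} — a naked pair. Remove those values from Liam.
No further eliminations apply; Priya can still be any of 6, 10, 16.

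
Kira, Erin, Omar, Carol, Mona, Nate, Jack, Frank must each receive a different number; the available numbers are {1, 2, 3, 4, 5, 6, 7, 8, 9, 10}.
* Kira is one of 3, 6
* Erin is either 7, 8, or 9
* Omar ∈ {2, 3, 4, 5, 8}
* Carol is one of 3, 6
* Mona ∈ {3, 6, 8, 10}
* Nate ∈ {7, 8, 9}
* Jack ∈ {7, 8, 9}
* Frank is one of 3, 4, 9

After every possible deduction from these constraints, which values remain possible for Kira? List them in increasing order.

3, 6

Kira and Carol share exactly the 2 values {3, 6}; by pigeonhole those values go to them, so strike 3, 6 from Omar, Mona, Frank.
Erin, Nate, Jack between them cover only {7, 8, 9} — a naked triple. Remove those values from Omar, Mona, Frank.
That leaves Mona = 10.
Frank has just one choice, so Frank = 4. Strike 4 from Omar.
No further eliminations apply; Kira can still be any of 3, 6.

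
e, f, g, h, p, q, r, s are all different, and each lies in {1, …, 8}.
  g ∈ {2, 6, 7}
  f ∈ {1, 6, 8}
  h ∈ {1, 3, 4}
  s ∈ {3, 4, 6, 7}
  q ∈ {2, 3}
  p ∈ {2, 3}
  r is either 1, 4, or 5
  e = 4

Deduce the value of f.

8

e must be 4 (only option left). Remove 4 from h, r, s.
The 7 still-open variables together cover exactly {1, 2, 3, 5, 6, 7, 8} — 7 values for 7 variables — and 5 appears only in r's list, so r = 5.
Among the 6 still-open variables, 8 fits only f (and all 6 values in {1, 2, 3, 6, 7, 8} must be used), so f = 8.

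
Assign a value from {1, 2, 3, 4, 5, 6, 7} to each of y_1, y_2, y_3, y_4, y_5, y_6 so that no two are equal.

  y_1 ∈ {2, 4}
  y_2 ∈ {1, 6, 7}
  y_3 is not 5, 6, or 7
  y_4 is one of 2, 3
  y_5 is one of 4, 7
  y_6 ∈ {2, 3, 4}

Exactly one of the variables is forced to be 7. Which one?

The 6 variables draw from only 6 values {1, 2, 3, 4, 6, 7}, so each is used; only y_2 can be 6, hence y_2 = 6.
The 5 still-open variables draw from only 5 values {1, 2, 3, 4, 7}, so each is used; only y_3 can be 1, hence y_3 = 1.
The 4 still-open variables together cover exactly {2, 3, 4, 7} — 4 values for 4 variables — and 7 appears only in y_5's list, so y_5 = 7.

y_5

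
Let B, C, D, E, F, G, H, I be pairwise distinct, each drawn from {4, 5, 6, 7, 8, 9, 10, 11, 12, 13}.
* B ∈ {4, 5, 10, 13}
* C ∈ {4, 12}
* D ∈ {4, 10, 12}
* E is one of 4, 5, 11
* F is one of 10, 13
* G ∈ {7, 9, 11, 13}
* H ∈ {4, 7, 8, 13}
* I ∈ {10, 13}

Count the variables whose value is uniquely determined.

2

The 2 variables F and I are confined to {10, 13}, which locks those values in; drop them from B, D, G, H.
C and D share exactly the 2 values {4, 12}; by pigeonhole those values go to them, so strike 4, 12 from B, E, H.
B's domain is down to {5}, so B = 5. Eliminate 5 elsewhere: E.
E has just one choice, so E = 11. Eliminate 11 elsewhere: G.
Determined: B=5, E=11. The other variables each still have more than one consistent value. That makes 2.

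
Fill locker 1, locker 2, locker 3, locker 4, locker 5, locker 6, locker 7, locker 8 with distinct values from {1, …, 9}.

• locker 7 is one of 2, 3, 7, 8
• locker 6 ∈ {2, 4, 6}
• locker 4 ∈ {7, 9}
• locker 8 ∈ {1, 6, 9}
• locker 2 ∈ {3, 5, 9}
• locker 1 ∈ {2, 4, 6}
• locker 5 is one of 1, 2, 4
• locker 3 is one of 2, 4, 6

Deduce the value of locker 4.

The 3 variables locker 1, locker 3, locker 6 are confined to {2, 4, 6}, which locks those values in; drop them from locker 5, locker 7, locker 8.
That leaves locker 5 = 1. Remove 1 from locker 8.
locker 8 has just one choice, so locker 8 = 9. So locker 2, locker 4 can't be 9.
So locker 4 = 7.

7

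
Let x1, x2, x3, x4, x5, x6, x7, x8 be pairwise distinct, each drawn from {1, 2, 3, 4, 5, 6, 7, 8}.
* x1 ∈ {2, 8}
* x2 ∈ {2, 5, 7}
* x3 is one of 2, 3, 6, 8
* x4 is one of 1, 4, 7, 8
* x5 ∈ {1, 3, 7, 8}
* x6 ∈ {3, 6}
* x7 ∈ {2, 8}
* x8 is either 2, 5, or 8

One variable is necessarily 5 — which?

x8

The 8 variables together cover exactly {1, 2, 3, 4, 5, 6, 7, 8} — 8 values for 8 variables — and 4 appears only in x4's list, so x4 = 4.
The 7 still-open variables draw from only 7 values {1, 2, 3, 5, 6, 7, 8}, so each is used; only x5 can be 1, hence x5 = 1.
Among the 6 still-open variables, 7 fits only x2 (and all 6 values in {2, 3, 5, 6, 7, 8} must be used), so x2 = 7.
The 5 still-open variables draw from only 5 values {2, 3, 5, 6, 8}, so each is used; only x8 can be 5, hence x8 = 5.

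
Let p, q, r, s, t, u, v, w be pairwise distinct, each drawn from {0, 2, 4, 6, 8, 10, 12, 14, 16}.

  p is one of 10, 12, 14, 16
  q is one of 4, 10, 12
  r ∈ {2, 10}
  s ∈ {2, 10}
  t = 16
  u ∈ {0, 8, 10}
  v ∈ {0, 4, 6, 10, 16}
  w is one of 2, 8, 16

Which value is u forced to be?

0

t must be 16 (only option left). So p, v, w can't be 16.
r and s between them cover only {2, 10} — a naked pair. Remove those values from p, q, u, v, w.
w must be 8 (only option left). Strike 8 from u.
So u = 0.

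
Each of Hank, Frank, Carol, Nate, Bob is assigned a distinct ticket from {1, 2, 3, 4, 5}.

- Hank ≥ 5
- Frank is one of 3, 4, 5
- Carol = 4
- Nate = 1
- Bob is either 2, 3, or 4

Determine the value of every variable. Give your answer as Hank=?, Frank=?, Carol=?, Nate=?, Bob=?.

Hank has just one choice, so Hank = 5. Remove 5 from Frank.
Carol must be 4 (only option left). Remove 4 from Frank, Bob.
Nate must be 1 (only option left).
Frank's domain is down to {3}, so Frank = 3. So Bob can't be 3.
Bob must be 2 (only option left).

Hank=5, Frank=3, Carol=4, Nate=1, Bob=2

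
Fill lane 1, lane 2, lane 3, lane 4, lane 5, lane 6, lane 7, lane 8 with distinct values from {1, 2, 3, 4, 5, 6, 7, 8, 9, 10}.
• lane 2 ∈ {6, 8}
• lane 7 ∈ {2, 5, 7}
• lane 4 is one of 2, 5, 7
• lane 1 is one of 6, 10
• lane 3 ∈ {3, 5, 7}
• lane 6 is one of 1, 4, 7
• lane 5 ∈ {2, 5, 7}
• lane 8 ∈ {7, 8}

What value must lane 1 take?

lane 4, lane 5, lane 7 between them cover only {2, 5, 7} — a naked triple. Remove those values from lane 3, lane 6, lane 8.
lane 3 must be 3 (only option left).
That leaves lane 8 = 8. Strike 8 from lane 2.
That leaves lane 2 = 6. So lane 1 can't be 6.
So lane 1 = 10.

10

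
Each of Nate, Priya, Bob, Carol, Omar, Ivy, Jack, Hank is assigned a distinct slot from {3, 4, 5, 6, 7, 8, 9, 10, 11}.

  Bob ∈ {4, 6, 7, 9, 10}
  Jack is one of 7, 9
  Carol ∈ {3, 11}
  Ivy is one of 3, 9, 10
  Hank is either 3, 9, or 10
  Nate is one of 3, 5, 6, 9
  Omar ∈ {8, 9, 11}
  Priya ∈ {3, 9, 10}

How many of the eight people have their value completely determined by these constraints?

Priya, Ivy, Hank share exactly the 3 values {3, 9, 10}; by pigeonhole those values go to them, so strike 3, 9, 10 from Nate, Bob, Carol, Omar, Jack.
Carol has just one choice, so Carol = 11. Eliminate 11 elsewhere: Omar.
Omar must be 8 (only option left).
Jack must be 7 (only option left). Strike 7 from Bob.
Determined: Carol=11, Omar=8, Jack=7. The other people each still have more than one consistent value. That makes 3.

3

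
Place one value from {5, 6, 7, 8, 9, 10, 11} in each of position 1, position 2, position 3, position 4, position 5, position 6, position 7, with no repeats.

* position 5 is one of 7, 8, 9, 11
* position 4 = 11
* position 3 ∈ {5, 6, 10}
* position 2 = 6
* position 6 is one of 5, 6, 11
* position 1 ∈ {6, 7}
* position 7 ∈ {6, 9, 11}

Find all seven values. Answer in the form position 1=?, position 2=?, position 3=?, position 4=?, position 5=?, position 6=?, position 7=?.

position 2 must be 6 (only option left). Remove 6 from position 1, position 3, position 6, position 7.
That leaves position 4 = 11. Strike 11 from position 5, position 6, position 7.
position 6 must be 5 (only option left). Remove 5 from position 3.
position 7's domain is down to {9}, so position 7 = 9. Eliminate 9 elsewhere: position 5.
position 1 has just one choice, so position 1 = 7. So position 5 can't be 7.
That leaves position 3 = 10.
position 5 has just one choice, so position 5 = 8.

position 1=7, position 2=6, position 3=10, position 4=11, position 5=8, position 6=5, position 7=9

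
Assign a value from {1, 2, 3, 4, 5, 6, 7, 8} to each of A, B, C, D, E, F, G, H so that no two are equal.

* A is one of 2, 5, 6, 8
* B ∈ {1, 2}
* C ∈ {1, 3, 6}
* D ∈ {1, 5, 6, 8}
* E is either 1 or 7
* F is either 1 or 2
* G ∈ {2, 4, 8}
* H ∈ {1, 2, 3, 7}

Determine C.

6

The 8 variables together cover exactly {1, 2, 3, 4, 5, 6, 7, 8} — 8 values for 8 variables — and 4 appears only in G's list, so G = 4.
B and F between them cover only {1, 2} — a naked pair. Remove those values from A, C, D, E, H.
E has just one choice, so E = 7. Eliminate 7 elsewhere: H.
H has just one choice, so H = 3. Strike 3 from C.
So C = 6.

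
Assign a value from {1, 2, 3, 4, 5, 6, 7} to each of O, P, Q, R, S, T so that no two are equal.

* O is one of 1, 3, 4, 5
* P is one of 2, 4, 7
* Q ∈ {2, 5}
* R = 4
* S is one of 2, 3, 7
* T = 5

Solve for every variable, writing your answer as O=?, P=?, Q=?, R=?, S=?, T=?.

R must be 4 (only option left). So O, P can't be 4.
T has just one choice, so T = 5. Eliminate 5 elsewhere: O, Q.
Q must be 2 (only option left). Eliminate 2 elsewhere: P, S.
P has just one choice, so P = 7. So S can't be 7.
S must be 3 (only option left). Eliminate 3 elsewhere: O.
That leaves O = 1.

O=1, P=7, Q=2, R=4, S=3, T=5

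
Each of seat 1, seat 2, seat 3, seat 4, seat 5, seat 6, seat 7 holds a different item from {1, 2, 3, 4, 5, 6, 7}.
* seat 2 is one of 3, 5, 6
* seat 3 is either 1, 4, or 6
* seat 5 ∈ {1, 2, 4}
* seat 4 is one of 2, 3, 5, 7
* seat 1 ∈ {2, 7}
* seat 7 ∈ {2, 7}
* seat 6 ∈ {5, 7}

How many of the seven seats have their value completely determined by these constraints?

seat 1 and seat 7 share exactly the 2 values {2, 7}; by pigeonhole those values go to them, so strike 2, 7 from seat 4, seat 5, seat 6.
seat 6 must be 5 (only option left). Eliminate 5 elsewhere: seat 2, seat 4.
seat 4 has just one choice, so seat 4 = 3. Strike 3 from seat 2.
seat 2 must be 6 (only option left). Eliminate 6 elsewhere: seat 3.
Determined: seat 2=6, seat 4=3, seat 6=5. The other seats each still have more than one consistent value. That makes 3.

3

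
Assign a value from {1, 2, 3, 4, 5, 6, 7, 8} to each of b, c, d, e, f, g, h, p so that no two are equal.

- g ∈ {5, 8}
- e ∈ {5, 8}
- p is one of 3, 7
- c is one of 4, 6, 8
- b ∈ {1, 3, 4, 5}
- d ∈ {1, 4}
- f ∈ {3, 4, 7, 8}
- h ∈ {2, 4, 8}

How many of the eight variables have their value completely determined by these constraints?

2

The 8 variables together cover exactly {1, 2, 3, 4, 5, 6, 7, 8} — 8 values for 8 variables — and 2 appears only in h's list, so h = 2.
Among the 7 still-open variables, 6 fits only c (and all 7 values in {1, 3, 4, 5, 6, 7, 8} must be used), so c = 6.
The 2 variables e and g are confined to {5, 8}, which locks those values in; drop them from b, f.
Determined: c=6, h=2. The other variables each still have more than one consistent value. That makes 2.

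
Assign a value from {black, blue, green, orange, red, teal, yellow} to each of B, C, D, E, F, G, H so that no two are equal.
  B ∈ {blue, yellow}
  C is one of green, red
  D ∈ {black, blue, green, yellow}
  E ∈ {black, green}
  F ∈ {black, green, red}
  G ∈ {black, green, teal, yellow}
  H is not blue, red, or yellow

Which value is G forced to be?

Among the 7 variables, orange fits only H (and all 7 values in {black, blue, green, orange, red, teal, yellow} must be used), so H = orange.
The 6 still-open variables together cover exactly {black, blue, green, red, teal, yellow} — 6 values for 6 variables — and teal appears only in G's list, so G = teal.

teal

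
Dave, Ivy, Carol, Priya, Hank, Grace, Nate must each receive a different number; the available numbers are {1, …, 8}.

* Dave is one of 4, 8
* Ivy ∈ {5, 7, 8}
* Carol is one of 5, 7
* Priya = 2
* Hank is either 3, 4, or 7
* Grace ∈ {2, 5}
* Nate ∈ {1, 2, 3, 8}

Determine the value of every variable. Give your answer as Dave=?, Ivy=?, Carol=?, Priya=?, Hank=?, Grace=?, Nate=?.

Dave=4, Ivy=8, Carol=7, Priya=2, Hank=3, Grace=5, Nate=1

Priya must be 2 (only option left). So Grace, Nate can't be 2.
Grace has just one choice, so Grace = 5. So Ivy, Carol can't be 5.
That leaves Carol = 7. So Ivy, Hank can't be 7.
That leaves Ivy = 8. Remove 8 from Dave, Nate.
Dave's domain is down to {4}, so Dave = 4. So Hank can't be 4.
Hank must be 3 (only option left). So Nate can't be 3.
Nate has just one choice, so Nate = 1.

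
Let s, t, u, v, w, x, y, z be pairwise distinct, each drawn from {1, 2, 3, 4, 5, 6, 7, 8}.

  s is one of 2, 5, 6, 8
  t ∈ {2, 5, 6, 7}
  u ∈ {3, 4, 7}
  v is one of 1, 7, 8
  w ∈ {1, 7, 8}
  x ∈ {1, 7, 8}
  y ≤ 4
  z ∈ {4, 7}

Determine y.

2

v, w, x between them cover only {1, 7, 8} — a naked triple. Remove those values from s, t, u, y, z.
z must be 4 (only option left). So u, y can't be 4.
u's domain is down to {3}, so u = 3. Remove 3 from y.
So y = 2.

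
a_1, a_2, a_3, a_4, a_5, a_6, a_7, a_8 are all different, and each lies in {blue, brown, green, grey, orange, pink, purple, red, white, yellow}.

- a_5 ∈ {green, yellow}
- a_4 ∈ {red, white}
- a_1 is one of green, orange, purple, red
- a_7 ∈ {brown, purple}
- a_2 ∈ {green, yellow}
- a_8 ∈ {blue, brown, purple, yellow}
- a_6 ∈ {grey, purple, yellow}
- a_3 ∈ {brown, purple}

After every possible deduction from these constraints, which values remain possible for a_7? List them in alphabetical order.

a_2 and a_5 share exactly the 2 values {green, yellow}; by pigeonhole those values go to them, so strike green, yellow from a_1, a_6, a_8.
The 2 variables a_3 and a_7 are confined to {brown, purple}, which locks those values in; drop them from a_1, a_6, a_8.
a_6's domain is down to {grey}, so a_6 = grey.
a_8's domain is down to {blue}, so a_8 = blue.
No further eliminations apply; a_7 can still be any of brown, purple.

brown, purple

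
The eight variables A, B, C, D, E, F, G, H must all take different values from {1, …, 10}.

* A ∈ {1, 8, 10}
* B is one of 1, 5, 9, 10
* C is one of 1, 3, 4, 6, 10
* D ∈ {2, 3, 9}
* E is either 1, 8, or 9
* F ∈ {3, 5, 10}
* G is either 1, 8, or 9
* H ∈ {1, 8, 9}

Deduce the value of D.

2

The 3 variables E, G, H are confined to {1, 8, 9}, which locks those values in; drop them from A, B, C, D.
A must be 10 (only option left). Strike 10 from B, C, F.
B has just one choice, so B = 5. Strike 5 from F.
F has just one choice, so F = 3. Strike 3 from C, D.
So D = 2.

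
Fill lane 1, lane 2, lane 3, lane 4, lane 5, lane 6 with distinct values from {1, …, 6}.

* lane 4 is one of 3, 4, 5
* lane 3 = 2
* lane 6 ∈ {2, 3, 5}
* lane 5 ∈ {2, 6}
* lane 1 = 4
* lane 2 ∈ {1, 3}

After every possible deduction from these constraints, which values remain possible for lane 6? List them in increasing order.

3, 5

lane 1's domain is down to {4}, so lane 1 = 4. Strike 4 from lane 4.
lane 3 has just one choice, so lane 3 = 2. Eliminate 2 elsewhere: lane 5, lane 6.
lane 5's domain is down to {6}, so lane 5 = 6.
Among the 3 still-open variables, 1 fits only lane 2 (and all 3 values in {1, 3, 5} must be used), so lane 2 = 1.
No further eliminations apply; lane 6 can still be any of 3, 5.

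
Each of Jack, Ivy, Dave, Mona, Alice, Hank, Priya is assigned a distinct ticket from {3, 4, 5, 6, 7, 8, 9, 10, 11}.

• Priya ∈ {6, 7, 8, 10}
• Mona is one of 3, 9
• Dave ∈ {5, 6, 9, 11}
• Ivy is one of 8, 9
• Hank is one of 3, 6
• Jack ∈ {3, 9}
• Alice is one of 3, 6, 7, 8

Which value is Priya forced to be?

Jack and Mona share exactly the 2 values {3, 9}; by pigeonhole those values go to them, so strike 3, 9 from Ivy, Dave, Alice, Hank.
Ivy must be 8 (only option left). So Alice, Priya can't be 8.
Hank's domain is down to {6}, so Hank = 6. Strike 6 from Dave, Alice, Priya.
Alice must be 7 (only option left). Eliminate 7 elsewhere: Priya.
So Priya = 10.

10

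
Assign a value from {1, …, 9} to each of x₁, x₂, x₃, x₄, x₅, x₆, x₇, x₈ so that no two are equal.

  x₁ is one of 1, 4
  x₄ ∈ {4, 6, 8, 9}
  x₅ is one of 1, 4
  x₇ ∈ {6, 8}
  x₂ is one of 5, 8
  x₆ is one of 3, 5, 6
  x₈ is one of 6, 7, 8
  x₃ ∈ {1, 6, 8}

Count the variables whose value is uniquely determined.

4

Among the 8 variables, 3 fits only x₆ (and all 8 values in {1, 3, 4, 5, 6, 7, 8, 9} must be used), so x₆ = 3.
Among the 7 still-open variables, 5 fits only x₂ (and all 7 values in {1, 4, 5, 6, 7, 8, 9} must be used), so x₂ = 5.
Among the 6 still-open variables, 7 fits only x₈ (and all 6 values in {1, 4, 6, 7, 8, 9} must be used), so x₈ = 7.
Among the 5 still-open variables, 9 fits only x₄ (and all 5 values in {1, 4, 6, 8, 9} must be used), so x₄ = 9.
x₁ and x₅ between them cover only {1, 4} — a naked pair. Remove those values from x₃.
Determined: x₂=5, x₄=9, x₆=3, x₈=7. The other variables each still have more than one consistent value. That makes 4.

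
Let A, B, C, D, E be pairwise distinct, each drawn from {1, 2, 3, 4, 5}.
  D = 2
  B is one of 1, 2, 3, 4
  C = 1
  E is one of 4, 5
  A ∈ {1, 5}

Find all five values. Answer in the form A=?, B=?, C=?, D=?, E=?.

C has just one choice, so C = 1. So A, B can't be 1.
D must be 2 (only option left). Eliminate 2 elsewhere: B.
A must be 5 (only option left). Remove 5 from E.
E must be 4 (only option left). Remove 4 from B.
B's domain is down to {3}, so B = 3.

A=5, B=3, C=1, D=2, E=4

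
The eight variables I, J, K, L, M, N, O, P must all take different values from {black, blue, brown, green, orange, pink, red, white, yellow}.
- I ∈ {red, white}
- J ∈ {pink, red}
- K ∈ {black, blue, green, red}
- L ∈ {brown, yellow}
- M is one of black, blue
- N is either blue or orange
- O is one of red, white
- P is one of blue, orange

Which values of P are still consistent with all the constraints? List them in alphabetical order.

blue, orange

I and O between them cover only {red, white} — a naked pair. Remove those values from J, K.
That leaves J = pink.
The 2 variables N and P are confined to {blue, orange}, which locks those values in; drop them from K, M.
M has just one choice, so M = black. So K can't be black.
K has just one choice, so K = green.
No further eliminations apply; P can still be any of blue, orange.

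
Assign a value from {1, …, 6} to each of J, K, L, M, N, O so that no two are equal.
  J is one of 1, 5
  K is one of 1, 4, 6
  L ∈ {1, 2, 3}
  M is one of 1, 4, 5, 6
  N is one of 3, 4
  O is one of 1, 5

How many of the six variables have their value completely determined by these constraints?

2

Among the 6 variables, 2 fits only L (and all 6 values in {1, 2, 3, 4, 5, 6} must be used), so L = 2.
The 5 still-open variables together cover exactly {1, 3, 4, 5, 6} — 5 values for 5 variables — and 3 appears only in N's list, so N = 3.
The 2 variables J and O are confined to {1, 5}, which locks those values in; drop them from K, M.
Determined: L=2, N=3. The other variables each still have more than one consistent value. That makes 2.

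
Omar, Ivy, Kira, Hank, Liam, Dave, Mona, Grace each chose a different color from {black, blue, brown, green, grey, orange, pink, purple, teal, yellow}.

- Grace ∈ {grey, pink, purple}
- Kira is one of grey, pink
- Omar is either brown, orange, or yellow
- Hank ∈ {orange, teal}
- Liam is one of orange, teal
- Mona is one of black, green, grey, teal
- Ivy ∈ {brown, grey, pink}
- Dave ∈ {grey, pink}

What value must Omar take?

Kira and Dave share exactly the 2 values {grey, pink}; by pigeonhole those values go to them, so strike grey, pink from Ivy, Mona, Grace.
Ivy must be brown (only option left). So Omar can't be brown.
Grace must be purple (only option left).
The 2 variables Hank and Liam are confined to {orange, teal}, which locks those values in; drop them from Omar, Mona.
So Omar = yellow.

yellow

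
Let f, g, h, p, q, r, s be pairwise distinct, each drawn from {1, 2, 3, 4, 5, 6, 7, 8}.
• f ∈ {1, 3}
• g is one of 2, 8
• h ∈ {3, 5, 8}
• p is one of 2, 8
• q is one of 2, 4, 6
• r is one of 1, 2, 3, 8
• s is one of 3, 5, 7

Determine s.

7

g and p between them cover only {2, 8} — a naked pair. Remove those values from h, q, r.
f and r share exactly the 2 values {1, 3}; by pigeonhole those values go to them, so strike 1, 3 from h, s.
That leaves h = 5. Remove 5 from s.
So s = 7.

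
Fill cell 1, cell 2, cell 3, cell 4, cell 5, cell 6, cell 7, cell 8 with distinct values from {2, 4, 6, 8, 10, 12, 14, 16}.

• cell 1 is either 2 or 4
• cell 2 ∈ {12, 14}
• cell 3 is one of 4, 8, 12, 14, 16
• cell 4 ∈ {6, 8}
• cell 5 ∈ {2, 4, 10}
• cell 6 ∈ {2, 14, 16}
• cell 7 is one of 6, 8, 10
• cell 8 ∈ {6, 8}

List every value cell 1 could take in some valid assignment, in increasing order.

cell 4 and cell 8 between them cover only {6, 8} — a naked pair. Remove those values from cell 3, cell 7.
cell 7 must be 10 (only option left). Eliminate 10 elsewhere: cell 5.
cell 1 and cell 5 between them cover only {2, 4} — a naked pair. Remove those values from cell 3, cell 6.
No further eliminations apply; cell 1 can still be any of 2, 4.

2, 4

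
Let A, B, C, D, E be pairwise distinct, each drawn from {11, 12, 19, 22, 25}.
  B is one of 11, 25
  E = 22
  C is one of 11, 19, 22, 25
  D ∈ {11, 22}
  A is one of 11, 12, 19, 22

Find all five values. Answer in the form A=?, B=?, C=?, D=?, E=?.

A=12, B=25, C=19, D=11, E=22

E must be 22 (only option left). Remove 22 from A, C, D.
That leaves D = 11. Remove 11 from A, B, C.
B's domain is down to {25}, so B = 25. Strike 25 from C.
C must be 19 (only option left). Strike 19 from A.
A has just one choice, so A = 12.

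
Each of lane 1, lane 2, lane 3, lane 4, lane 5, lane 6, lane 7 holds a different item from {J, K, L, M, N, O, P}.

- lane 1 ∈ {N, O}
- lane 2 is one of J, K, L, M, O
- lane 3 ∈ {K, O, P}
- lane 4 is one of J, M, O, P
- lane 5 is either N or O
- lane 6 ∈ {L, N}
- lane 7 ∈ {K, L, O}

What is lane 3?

The 2 variables lane 1 and lane 5 are confined to {N, O}, which locks those values in; drop them from lane 2, lane 3, lane 4, lane 6, lane 7.
lane 6 has just one choice, so lane 6 = L. Eliminate L elsewhere: lane 2, lane 7.
lane 7's domain is down to {K}, so lane 7 = K. Strike K from lane 2, lane 3.
So lane 3 = P.

P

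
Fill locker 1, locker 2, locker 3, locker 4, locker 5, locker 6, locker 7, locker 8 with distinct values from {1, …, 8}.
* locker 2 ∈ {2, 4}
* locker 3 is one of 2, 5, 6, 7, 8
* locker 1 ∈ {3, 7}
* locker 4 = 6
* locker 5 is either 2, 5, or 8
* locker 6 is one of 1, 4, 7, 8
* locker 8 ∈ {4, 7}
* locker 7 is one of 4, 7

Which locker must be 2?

locker 4 must be 6 (only option left). So locker 3 can't be 6.
The 7 still-open variables together cover exactly {1, 2, 3, 4, 5, 7, 8} — 7 values for 7 variables — and 1 appears only in locker 6's list, so locker 6 = 1.
Among the 6 still-open variables, 3 fits only locker 1 (and all 6 values in {2, 3, 4, 5, 7, 8} must be used), so locker 1 = 3.
locker 7 and locker 8 between them cover only {4, 7} — a naked pair. Remove those values from locker 2, locker 3.
So 2 goes to locker 2.

locker 2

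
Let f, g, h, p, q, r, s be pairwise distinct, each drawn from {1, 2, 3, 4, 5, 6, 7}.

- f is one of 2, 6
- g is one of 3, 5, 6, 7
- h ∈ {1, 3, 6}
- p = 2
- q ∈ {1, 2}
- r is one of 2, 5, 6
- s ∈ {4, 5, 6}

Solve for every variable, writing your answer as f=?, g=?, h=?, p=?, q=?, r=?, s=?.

f=6, g=7, h=3, p=2, q=1, r=5, s=4

p must be 2 (only option left). Strike 2 from f, q, r.
q's domain is down to {1}, so q = 1. Strike 1 from h.
f must be 6 (only option left). Remove 6 from g, h, r, s.
h must be 3 (only option left). So g can't be 3.
r has just one choice, so r = 5. Strike 5 from g, s.
That leaves s = 4.
g's domain is down to {7}, so g = 7.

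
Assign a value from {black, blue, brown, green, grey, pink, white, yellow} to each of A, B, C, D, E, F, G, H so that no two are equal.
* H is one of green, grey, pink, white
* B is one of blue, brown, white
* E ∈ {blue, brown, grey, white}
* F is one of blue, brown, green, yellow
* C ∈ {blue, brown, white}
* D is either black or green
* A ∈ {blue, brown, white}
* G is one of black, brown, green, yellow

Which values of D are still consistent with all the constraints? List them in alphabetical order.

black, green

Among the 8 variables, pink fits only H (and all 8 values in {black, blue, brown, green, grey, pink, white, yellow} must be used), so H = pink.
Among the 7 still-open variables, grey fits only E (and all 7 values in {black, blue, brown, green, grey, white, yellow} must be used), so E = grey.
The 3 variables A, B, C are confined to {blue, brown, white}, which locks those values in; drop them from F, G.
No further eliminations apply; D can still be any of black, green.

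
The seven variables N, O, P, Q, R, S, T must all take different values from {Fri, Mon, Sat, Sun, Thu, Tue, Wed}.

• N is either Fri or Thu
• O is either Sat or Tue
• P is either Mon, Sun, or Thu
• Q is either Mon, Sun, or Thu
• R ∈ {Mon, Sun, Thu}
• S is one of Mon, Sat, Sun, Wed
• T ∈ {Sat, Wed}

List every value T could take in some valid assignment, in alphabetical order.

Sat, Wed

The 7 variables draw from only 7 values {Fri, Mon, Sat, Sun, Thu, Tue, Wed}, so each is used; only N can be Fri, hence N = Fri.
The 6 still-open variables together cover exactly {Mon, Sat, Sun, Thu, Tue, Wed} — 6 values for 6 variables — and Tue appears only in O's list, so O = Tue.
The 3 variables P, Q, R are confined to {Mon, Sun, Thu}, which locks those values in; drop them from S.
No further eliminations apply; T can still be any of Sat, Wed.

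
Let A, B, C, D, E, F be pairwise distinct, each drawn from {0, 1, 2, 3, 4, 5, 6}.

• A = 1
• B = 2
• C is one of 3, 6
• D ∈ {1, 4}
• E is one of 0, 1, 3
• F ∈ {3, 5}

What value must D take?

A's domain is down to {1}, so A = 1. Strike 1 from D, E.
So D = 4.

4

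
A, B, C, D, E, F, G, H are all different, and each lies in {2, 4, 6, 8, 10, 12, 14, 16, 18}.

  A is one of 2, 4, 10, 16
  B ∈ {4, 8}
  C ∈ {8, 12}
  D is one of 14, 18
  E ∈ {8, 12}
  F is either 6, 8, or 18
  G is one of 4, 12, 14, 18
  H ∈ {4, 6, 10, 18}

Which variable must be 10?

H

The 2 variables C and E are confined to {8, 12}, which locks those values in; drop them from B, F, G.
B must be 4 (only option left). So A, G, H can't be 4.
D and G share exactly the 2 values {14, 18}; by pigeonhole those values go to them, so strike 14, 18 from F, H.
F must be 6 (only option left). Strike 6 from H.
So 10 goes to H.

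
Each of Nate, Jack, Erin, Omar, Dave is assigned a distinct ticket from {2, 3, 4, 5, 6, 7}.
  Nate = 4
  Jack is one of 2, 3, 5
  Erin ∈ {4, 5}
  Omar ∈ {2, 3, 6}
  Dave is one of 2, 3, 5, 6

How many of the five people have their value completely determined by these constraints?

Nate must be 4 (only option left). Remove 4 from Erin.
Erin must be 5 (only option left). Eliminate 5 elsewhere: Jack, Dave.
Determined: Nate=4, Erin=5. The other people each still have more than one consistent value. That makes 2.

2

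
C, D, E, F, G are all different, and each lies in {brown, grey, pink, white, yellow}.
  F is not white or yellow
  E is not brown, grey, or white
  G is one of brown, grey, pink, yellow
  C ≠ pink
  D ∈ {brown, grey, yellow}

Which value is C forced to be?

The 5 variables together cover exactly {brown, grey, pink, white, yellow} — 5 values for 5 variables — and white appears only in C's list, so C = white.

white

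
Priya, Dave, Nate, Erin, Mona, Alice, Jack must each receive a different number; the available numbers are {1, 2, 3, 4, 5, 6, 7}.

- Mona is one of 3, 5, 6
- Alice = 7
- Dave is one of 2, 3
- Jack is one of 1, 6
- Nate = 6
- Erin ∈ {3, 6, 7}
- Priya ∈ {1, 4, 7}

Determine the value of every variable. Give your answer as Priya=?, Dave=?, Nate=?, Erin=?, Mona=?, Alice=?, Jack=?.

Nate's domain is down to {6}, so Nate = 6. Strike 6 from Erin, Mona, Jack.
Alice must be 7 (only option left). Strike 7 from Priya, Erin.
Jack has just one choice, so Jack = 1. Strike 1 from Priya.
Priya's domain is down to {4}, so Priya = 4.
Erin's domain is down to {3}, so Erin = 3. Strike 3 from Dave, Mona.
Mona has just one choice, so Mona = 5.
Dave's domain is down to {2}, so Dave = 2.

Priya=4, Dave=2, Nate=6, Erin=3, Mona=5, Alice=7, Jack=1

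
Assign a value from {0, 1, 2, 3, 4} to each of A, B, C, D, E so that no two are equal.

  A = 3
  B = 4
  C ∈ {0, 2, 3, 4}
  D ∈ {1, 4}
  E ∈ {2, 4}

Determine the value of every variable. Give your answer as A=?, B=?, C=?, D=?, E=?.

A must be 3 (only option left). Eliminate 3 elsewhere: C.
That leaves B = 4. Remove 4 from C, D, E.
That leaves D = 1.
That leaves E = 2. So C can't be 2.
That leaves C = 0.

A=3, B=4, C=0, D=1, E=2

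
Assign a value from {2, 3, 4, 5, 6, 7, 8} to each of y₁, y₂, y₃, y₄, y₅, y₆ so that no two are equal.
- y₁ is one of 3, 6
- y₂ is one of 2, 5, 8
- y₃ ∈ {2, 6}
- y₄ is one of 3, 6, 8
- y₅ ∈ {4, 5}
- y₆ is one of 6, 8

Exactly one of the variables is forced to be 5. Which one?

Among the 6 variables, 4 fits only y₅ (and all 6 values in {2, 3, 4, 5, 6, 8} must be used), so y₅ = 4.
The 5 still-open variables together cover exactly {2, 3, 5, 6, 8} — 5 values for 5 variables — and 5 appears only in y₂'s list, so y₂ = 5.

y₂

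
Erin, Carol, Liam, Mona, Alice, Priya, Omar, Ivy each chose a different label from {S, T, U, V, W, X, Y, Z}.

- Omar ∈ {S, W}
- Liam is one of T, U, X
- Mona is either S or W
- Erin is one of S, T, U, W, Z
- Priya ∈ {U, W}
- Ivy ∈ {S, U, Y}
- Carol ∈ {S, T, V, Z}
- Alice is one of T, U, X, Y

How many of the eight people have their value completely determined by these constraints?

4

Among the 8 variables, V fits only Carol (and all 8 values in {S, T, U, V, W, X, Y, Z} must be used), so Carol = V.
The 7 still-open variables together cover exactly {S, T, U, W, X, Y, Z} — 7 values for 7 variables — and Z appears only in Erin's list, so Erin = Z.
Mona and Omar share exactly the 2 values {S, W}; by pigeonhole those values go to them, so strike S, W from Priya, Ivy.
Priya has just one choice, so Priya = U. Eliminate U elsewhere: Liam, Alice, Ivy.
Ivy's domain is down to {Y}, so Ivy = Y. Remove Y from Alice.
Determined: Erin=Z, Carol=V, Priya=U, Ivy=Y. The other people each still have more than one consistent value. That makes 4.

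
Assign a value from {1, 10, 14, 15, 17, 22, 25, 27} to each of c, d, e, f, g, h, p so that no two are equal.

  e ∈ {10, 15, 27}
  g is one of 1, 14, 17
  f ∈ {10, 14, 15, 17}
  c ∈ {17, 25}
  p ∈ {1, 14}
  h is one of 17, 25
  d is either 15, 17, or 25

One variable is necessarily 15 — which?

The 7 variables together cover exactly {1, 10, 14, 15, 17, 25, 27} — 7 values for 7 variables — and 27 appears only in e's list, so e = 27.
The 6 still-open variables together cover exactly {1, 10, 14, 15, 17, 25} — 6 values for 6 variables — and 10 appears only in f's list, so f = 10.
The 5 still-open variables draw from only 5 values {1, 14, 15, 17, 25}, so each is used; only d can be 15, hence d = 15.

d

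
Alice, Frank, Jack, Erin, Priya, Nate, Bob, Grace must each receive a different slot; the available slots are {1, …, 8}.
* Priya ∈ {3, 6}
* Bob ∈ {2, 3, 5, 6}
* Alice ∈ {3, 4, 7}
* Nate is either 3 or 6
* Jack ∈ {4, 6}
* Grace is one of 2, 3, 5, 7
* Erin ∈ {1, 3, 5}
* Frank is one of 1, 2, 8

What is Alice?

The 8 variables together cover exactly {1, 2, 3, 4, 5, 6, 7, 8} — 8 values for 8 variables — and 8 appears only in Frank's list, so Frank = 8.
The 7 still-open variables together cover exactly {1, 2, 3, 4, 5, 6, 7} — 7 values for 7 variables — and 1 appears only in Erin's list, so Erin = 1.
The 2 variables Priya and Nate are confined to {3, 6}, which locks those values in; drop them from Alice, Jack, Bob, Grace.
That leaves Jack = 4. Strike 4 from Alice.
So Alice = 7.

7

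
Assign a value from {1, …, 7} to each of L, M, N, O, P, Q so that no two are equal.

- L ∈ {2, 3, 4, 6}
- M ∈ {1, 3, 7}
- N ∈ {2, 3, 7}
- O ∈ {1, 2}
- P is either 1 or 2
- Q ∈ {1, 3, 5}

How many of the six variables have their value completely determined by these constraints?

O and P between them cover only {1, 2} — a naked pair. Remove those values from L, M, N, Q.
M and N between them cover only {3, 7} — a naked pair. Remove those values from L, Q.
Q's domain is down to {5}, so Q = 5.
Determined: Q=5. The other variables each still have more than one consistent value. That makes 1.

1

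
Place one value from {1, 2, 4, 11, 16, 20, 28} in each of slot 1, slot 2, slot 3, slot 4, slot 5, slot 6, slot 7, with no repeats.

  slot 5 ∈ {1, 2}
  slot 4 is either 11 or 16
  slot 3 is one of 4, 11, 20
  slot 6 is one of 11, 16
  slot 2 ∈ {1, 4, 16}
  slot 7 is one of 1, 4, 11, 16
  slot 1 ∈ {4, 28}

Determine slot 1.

28

Among the 7 variables, 2 fits only slot 5 (and all 7 values in {1, 2, 4, 11, 16, 20, 28} must be used), so slot 5 = 2.
The 6 still-open variables draw from only 6 values {1, 4, 11, 16, 20, 28}, so each is used; only slot 3 can be 20, hence slot 3 = 20.
The 5 still-open variables together cover exactly {1, 4, 11, 16, 28} — 5 values for 5 variables — and 28 appears only in slot 1's list, so slot 1 = 28.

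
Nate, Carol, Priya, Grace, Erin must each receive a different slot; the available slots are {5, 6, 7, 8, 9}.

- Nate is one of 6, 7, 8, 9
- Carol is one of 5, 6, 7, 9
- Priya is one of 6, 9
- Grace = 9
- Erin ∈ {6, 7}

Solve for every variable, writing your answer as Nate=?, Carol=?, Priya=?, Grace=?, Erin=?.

Nate=8, Carol=5, Priya=6, Grace=9, Erin=7

Grace's domain is down to {9}, so Grace = 9. Eliminate 9 elsewhere: Nate, Carol, Priya.
That leaves Priya = 6. So Nate, Carol, Erin can't be 6.
Erin has just one choice, so Erin = 7. Strike 7 from Nate, Carol.
That leaves Nate = 8.
Carol must be 5 (only option left).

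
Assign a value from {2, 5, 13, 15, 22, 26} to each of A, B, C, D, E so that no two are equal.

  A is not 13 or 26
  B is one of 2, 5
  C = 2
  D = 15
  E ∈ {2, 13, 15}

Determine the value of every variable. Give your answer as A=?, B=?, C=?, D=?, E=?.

A=22, B=5, C=2, D=15, E=13

C's domain is down to {2}, so C = 2. Strike 2 from A, B, E.
D's domain is down to {15}, so D = 15. Remove 15 from A, E.
That leaves E = 13.
B has just one choice, so B = 5. So A can't be 5.
A's domain is down to {22}, so A = 22.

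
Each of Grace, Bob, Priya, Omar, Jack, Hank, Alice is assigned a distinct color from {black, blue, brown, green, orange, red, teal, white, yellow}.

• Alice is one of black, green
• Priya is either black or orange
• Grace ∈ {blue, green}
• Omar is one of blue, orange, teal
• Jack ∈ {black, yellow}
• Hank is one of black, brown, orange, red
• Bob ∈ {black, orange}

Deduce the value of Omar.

The 2 variables Bob and Priya are confined to {black, orange}, which locks those values in; drop them from Omar, Jack, Hank, Alice.
Jack's domain is down to {yellow}, so Jack = yellow.
That leaves Alice = green. Strike green from Grace.
That leaves Grace = blue. Eliminate blue elsewhere: Omar.
So Omar = teal.

teal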